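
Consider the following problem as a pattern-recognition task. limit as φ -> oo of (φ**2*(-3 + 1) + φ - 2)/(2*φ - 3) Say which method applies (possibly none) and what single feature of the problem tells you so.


Method: dominant-term comparison — growth-rate triage: the leading powers of φ decide the limit, everything else is noise. Viewed as a single quotient this is an ∞/∞ form — an at-infinity application of l'Hôpital's rule would also resolve it; comparing leading growth reads the answer without differentiating.


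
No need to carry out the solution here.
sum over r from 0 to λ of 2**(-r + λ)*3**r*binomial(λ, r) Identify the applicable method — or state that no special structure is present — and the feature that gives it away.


Method: the binomial theorem — the binomial coefficients weight matched powers of 3 and 2, which is exactly the expansion of a binomial power.


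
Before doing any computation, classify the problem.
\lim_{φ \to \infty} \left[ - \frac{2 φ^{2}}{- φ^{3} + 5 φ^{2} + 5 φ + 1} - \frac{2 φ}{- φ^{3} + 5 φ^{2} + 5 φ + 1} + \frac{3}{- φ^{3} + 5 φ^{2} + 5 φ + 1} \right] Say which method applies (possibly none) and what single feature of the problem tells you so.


Diagnosis: dominant-term comparison — as φ grows, only the highest-degree terms matter — compare leading terms and read the limit off. Viewed as a single quotient this is an ∞/∞ form — an at-infinity application of l'Hôpital's rule would also resolve it; comparing leading growth reads the answer without differentiating.


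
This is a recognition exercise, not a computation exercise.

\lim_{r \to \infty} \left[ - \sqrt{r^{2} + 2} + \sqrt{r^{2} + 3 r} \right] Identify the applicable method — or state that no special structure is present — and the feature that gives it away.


Best approach: conjugate multiplication — the difference \sqrt{r^{2} + 3 r} - \sqrt{r^{2} + 2} is an ∞ − ∞ stalemate; its conjugate partner breaks the tie.


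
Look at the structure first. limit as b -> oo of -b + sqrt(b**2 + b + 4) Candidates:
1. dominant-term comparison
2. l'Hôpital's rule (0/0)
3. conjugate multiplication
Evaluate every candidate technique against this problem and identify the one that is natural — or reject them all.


Diagnosis: conjugate multiplication — an infinity-minus-infinity difference with a surviving radical — multiply by the conjugate to cancel the divergence.
- dominant-term comparison — no dominant-degree comparison decides it.
- l'Hôpital's rule (0/0): substitution produces ∞ − ∞ rather than a vanishing quotient; the rule needs a 0/0 ratio to act on.
- conjugate multiplication: applies; the problem has the shape this method handles.


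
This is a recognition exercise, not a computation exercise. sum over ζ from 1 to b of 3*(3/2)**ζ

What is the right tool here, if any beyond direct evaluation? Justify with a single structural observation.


Verdict: the geometric series formula — each term is 3/2 times the previous one, so the geometric-series formula applies directly.


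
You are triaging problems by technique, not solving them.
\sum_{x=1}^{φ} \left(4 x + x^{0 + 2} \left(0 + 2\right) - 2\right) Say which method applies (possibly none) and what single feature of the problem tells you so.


Best approach: no special technique — constant-multiple powers of x with no cancellation partners and no common ratio — use the standard power-sum formulas.


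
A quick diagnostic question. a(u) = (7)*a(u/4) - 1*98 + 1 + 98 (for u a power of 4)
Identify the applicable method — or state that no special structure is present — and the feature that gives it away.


Diagnosis: the master substitution — treat m = log base 4 of u as the new clock: one recursion step advances m by one while u scales by 4.


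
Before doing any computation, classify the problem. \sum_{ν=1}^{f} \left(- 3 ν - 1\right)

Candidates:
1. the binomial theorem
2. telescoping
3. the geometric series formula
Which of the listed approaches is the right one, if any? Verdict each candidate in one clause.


Diagnosis: no special technique — every summand is a constant multiple of a power of ν — apply the standard power-sum identities one degree at a time.
- the binomial theorem: no binomial coefficients pair up with complementary powers here.
- telescoping — computed from the summand as displayed, the partial sums build up without the pairwise collapse telescoping exploits.
- the geometric series formula — consecutive terms are not related by a fixed multiplier.


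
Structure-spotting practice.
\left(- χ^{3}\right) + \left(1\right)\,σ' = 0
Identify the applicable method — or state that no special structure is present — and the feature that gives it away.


Verdict: no special technique — solved for the derivative, σ never appears on the right — this is a direct integration in χ, not a differential-equations problem at heart.


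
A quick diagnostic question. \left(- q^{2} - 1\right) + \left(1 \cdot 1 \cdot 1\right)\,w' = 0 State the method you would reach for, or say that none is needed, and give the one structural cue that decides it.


Verdict: no special technique — solved for the derivative, w never appears on the right — this is a direct integration in q, not a differential-equations problem at heart.


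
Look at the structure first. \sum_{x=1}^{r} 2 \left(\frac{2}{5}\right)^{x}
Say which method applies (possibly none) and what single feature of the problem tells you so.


Technique: the geometric series formula — the ratio of consecutive terms is the constant \frac{2}{5}, independent of the index — a geometric sum.


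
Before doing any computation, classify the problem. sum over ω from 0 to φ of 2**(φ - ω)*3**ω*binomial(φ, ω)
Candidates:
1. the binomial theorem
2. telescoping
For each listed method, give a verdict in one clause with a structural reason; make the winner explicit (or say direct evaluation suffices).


Technique: the binomial theorem — the summand is term ω of a binomial expansion in 3 and 2; the whole sum is a single power.
- the binomial theorem: applies; the problem has the shape this method handles.
- telescoping: in the displayed form, no term reappears at a neighboring index to cancel against.


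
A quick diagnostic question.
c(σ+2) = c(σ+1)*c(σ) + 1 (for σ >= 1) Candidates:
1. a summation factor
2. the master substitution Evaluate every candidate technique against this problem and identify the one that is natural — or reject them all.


Best approach: no special technique — the recurrence is nonlinear in the sequence terms; no linear-recurrence method fits it as written — one iterates or studies it directly.
- a summation factor: the recursion is nonlinear — outside the first-order linear family a summation factor addresses.
- the master substitution — there is no divide-the-index recursive argument.


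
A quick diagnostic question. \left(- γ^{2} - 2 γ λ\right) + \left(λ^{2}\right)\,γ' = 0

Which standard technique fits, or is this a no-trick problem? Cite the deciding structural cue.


Verdict: the homogeneous substitution — solved for the derivative, the right side is unchanged under scaling λ and γ together — it depends only on the ratio γ/λ, so substitute a single ratio variable. A Bernoulli rewrite works here as the equation stands — the homogeneous substitution is the more immediate reading.


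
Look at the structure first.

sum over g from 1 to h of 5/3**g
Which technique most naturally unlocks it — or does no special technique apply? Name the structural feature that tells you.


Method: the geometric series formula — consecutive terms stand in a fixed index-free ratio — the geometric sum formula closes it.


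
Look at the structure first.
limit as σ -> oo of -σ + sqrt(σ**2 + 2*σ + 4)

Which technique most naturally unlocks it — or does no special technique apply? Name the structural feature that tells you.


Technique: conjugate multiplication — the difference sqrt(σ**2 + 2*σ + 4) - σ is an ∞ − ∞ stalemate; its conjugate partner breaks the tie.


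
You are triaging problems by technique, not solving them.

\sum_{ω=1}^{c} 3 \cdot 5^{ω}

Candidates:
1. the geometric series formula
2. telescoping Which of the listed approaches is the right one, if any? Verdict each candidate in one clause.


Technique: the geometric series formula — the ratio of consecutive terms is the constant 5, independent of the index — a geometric sum.
- the geometric series formula — yes — fits the structure here.
- telescoping: as presented, consecutive terms share no shifted copy to cancel against — no rewrite is on display to change that.


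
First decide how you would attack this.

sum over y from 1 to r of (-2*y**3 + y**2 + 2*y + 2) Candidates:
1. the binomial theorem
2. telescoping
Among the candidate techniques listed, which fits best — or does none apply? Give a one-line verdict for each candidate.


Technique: no special technique — this is bookkeeping, not technique: standard formulas for sums of constant-multiple powers of y apply termwise.
- the binomial theorem: the summand does not match any term pattern of an expanded binomial power.
- telescoping — writing out consecutive terms as given produces no pairwise cancellation.


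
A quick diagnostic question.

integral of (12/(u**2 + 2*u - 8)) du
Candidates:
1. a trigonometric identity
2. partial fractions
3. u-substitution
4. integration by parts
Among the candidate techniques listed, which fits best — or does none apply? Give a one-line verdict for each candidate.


Best approach: partial fractions — the bottom factors while the top stays lower-degree — split into simple fractions and integrate piece by piece.
- a trigonometric identity: there is no trigonometric structure at all — the integrand carries no sine or cosine to rewrite.
- partial fractions: yes, a natural case for it.
- u-substitution: no subexpression of the integrand pairs with its own derivative as a factor — individual terms may offer their own substitutions, but any change of variable covering the whole integral would have to be constructed from outside the expression.
- integration by parts: the integrand does not split as a nonconstant polynomial times an exp, sine, cosine of a linear argument, or logarithm — no polynomial-kernel parts product to differentiate one side of.


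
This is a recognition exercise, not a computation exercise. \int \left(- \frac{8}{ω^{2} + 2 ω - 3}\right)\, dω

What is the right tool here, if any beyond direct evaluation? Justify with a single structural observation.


Method: partial fractions — the integrand is a proper rational function and its denominator ω^{2} + 2 ω - 3 factors into distinct pieces, so it splits into simple fractions.


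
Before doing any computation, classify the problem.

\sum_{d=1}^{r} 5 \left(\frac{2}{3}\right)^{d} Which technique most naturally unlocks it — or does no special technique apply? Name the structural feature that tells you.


Diagnosis: the geometric series formula — consecutive terms stand in a fixed index-free ratio — the geometric sum formula closes it.


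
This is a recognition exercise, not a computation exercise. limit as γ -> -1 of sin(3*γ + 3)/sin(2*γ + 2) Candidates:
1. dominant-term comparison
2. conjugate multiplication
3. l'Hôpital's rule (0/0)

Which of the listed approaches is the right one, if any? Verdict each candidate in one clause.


Technique: l'Hôpital's rule (0/0) — substituting -1 gives 0 over 0; differentiate top and bottom once and re-evaluate. One could equally expand both pieces locally and compare leading terms; the rule does that in one stroke.
- dominant-term comparison: this is not a rational comparison of growth rates at infinity.
- conjugate multiplication: no difference of divergent radicals appears, so rationalizing has nothing to cancel.
- l'Hôpital's rule (0/0) — applies; the problem has the shape this method handles.


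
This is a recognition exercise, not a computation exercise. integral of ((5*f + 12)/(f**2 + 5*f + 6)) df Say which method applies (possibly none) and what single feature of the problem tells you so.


Technique: partial fractions — once f**2 + 5*f + 6 is factored, each root contributes a simple-fraction term; integrate them one at a time.


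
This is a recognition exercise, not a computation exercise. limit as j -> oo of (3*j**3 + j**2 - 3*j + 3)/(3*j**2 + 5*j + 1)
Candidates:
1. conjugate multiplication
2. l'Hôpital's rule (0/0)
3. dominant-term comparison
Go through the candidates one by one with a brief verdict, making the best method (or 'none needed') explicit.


Best approach: dominant-term comparison — divide through by the highest power of j; every lower-order term dies and the dominant terms decide the limit.
- conjugate multiplication — rationalization has no target — no divergent radical difference appears.
- l'Hôpital's rule (0/0): viewed as a single quotient this runs to ∞/∞, not the 0/0 clash this candidate addresses; an at-infinity variant of the rule would resolve it, but comparing leading growth reads the answer without differentiating.
- dominant-term comparison — a fit — the right tool for this form.


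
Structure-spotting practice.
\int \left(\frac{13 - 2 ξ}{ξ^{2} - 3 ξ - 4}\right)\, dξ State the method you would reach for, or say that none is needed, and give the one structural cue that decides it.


Method: partial fractions — each factor of ξ^{2} - 3 ξ - 4 owns one elementary piece of the integrand — separate them and integrate piecewise.


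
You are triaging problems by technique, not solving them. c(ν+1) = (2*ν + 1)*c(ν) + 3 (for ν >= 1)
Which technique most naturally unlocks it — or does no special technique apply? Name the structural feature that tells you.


Best approach: a summation factor — one step of memory with a weight 2*ν + 1 that changes as the index grows — the summation-factor construction is built for this.


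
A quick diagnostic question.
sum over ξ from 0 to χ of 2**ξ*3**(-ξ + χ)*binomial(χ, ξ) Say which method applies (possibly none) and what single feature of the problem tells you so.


Method: the binomial theorem — the binomial coefficients weight matched powers of 2 and 3, which is exactly the expansion of a binomial power.


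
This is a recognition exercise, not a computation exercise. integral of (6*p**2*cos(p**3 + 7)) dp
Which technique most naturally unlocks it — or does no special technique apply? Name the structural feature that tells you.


Method: u-substitution — read it as f(p**3 + 7) times a constant multiple of d(p**3 + 7): one substitution, u = p**3 + 7, finishes it.


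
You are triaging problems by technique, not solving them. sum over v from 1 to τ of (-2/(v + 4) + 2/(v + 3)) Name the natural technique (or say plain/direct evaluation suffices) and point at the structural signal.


Verdict: telescoping — the piece each term subtracts is 2/(v + 3) advanced by one index, and it reappears with a plus sign leading the following term — the sum collapses to its boundary terms.


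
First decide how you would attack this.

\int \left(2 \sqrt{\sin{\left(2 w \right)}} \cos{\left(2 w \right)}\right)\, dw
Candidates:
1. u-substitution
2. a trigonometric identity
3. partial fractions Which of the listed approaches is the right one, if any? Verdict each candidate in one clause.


Diagnosis: u-substitution — collected, the integrand has one factor that is, up to a constant, the derivative of an inner expression the rest depends on — substitute for that inner expression.
- u-substitution: yes, a natural case for it.
- a trigonometric identity — there is no trigonometric structure whose rewriting would simplify the integrand.
- partial fractions: the expression is not a ratio of polynomials that decomposes further.


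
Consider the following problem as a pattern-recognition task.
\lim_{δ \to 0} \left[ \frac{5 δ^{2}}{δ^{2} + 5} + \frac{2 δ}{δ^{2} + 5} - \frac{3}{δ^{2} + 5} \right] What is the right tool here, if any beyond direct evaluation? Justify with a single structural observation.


Verdict: no special technique — the expression is continuous at the evaluation point — substitute directly; no indeterminate form appears.


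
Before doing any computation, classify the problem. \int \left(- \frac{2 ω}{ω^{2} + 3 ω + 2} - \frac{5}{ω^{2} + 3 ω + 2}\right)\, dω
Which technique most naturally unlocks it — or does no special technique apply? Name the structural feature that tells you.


Method: partial fractions — a proper rational integrand whose denominator splits into simpler factors — decompose into partial fractions first.


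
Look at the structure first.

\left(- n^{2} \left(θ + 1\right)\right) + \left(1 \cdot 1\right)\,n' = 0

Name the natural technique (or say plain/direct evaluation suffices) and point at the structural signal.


Verdict: separation of variables — all dependence on the two variables factors apart, the defining separable shape.


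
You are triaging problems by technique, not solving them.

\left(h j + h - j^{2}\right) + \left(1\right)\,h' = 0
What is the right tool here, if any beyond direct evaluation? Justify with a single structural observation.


Method: a linear integrating factor — the unknown enters only to the first power against a nonzero forcing term — the integrating-factor template applies directly.


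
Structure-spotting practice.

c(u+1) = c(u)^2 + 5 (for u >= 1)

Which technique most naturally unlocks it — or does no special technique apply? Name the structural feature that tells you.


Verdict: no special technique — this one you iterate or analyze qualitatively: the nonlinearity defeats linear solution methods.


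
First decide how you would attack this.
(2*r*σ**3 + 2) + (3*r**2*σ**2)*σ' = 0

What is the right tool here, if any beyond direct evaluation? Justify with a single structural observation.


Technique: the exact-equation method — take the mixed partials of 2*r*σ**3 + 2 and 3*r**2*σ**2: they are equal, which certifies an exact differential.


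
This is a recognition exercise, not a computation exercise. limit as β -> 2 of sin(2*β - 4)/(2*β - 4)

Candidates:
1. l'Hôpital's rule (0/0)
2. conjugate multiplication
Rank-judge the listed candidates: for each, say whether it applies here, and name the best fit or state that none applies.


Method: l'Hôpital's rule (0/0) — plug in 2: top and bottom both hit zero, so differentiate each and retry. Known elementary limits would finish this too — the rule just bypasses the case analysis.
- l'Hôpital's rule (0/0) — a fit — the right tool for this form.
- conjugate multiplication: no difference of divergent radicals appears, so rationalizing has nothing to cancel.


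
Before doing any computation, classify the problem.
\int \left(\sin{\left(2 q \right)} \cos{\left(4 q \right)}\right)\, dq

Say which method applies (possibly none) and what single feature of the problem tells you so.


Method: a trigonometric identity — \sin{\left(2 q \right)} \cos{\left(4 q \right)} is a beat pattern — rewrite the product as a sum of single-frequency waves before integrating.


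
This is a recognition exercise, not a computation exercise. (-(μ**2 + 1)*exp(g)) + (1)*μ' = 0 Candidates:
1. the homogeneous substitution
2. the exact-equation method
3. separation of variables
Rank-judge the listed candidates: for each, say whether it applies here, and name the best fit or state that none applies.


Technique: separation of variables — a product of single-variable factors, exp(g) and μ**2 + 1 — the textbook separable form.
- the homogeneous substitution: the ratio substitution does not collapse this equation.
- the exact-equation method: no potential function has this form as its differential, as written.
- separation of variables: a fit — the right tool for this form.


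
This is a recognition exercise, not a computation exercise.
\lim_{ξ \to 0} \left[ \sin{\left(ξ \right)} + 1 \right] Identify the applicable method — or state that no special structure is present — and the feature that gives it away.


Method: no special technique — nothing blocks direct substitution at 0: plug in and finish.


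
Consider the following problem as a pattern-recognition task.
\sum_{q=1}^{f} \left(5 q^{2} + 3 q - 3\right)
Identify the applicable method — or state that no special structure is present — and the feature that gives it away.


Technique: no special technique — no ratio, no shift structure, no binomial pattern: sum the constant-multiple powers of q with known formulas.


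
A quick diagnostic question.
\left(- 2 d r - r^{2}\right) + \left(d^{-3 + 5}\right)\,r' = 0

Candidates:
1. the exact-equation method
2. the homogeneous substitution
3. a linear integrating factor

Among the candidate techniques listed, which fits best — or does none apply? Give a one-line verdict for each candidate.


Method: the homogeneous substitution — the slope's numerator and denominator share total degree; set v = r/d and the equation drops to separable form. A Bernoulli rewrite works here as the equation stands — the homogeneous substitution is the more immediate reading.
- the exact-equation method: the mixed-partials test fails on this split — it is not an exact differential as presented.
- the homogeneous substitution — yes — fits the structure here.
- a linear integrating factor: the unknown enters nonlinearly (through a power, a denominator, or a transcendental function), which the linear integrating-factor recipe cannot absorb as-is — any repair would come from a preliminary substitution, not the factor.


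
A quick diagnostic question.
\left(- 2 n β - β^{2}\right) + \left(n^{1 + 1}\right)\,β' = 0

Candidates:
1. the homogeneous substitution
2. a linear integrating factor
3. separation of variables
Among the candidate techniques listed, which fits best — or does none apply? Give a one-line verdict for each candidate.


Diagnosis: the homogeneous substitution — the slope's numerator and denominator share total degree; set v = β/n and the equation drops to separable form. Rearranged, this also fits the Bernoulli template directly; the homogeneous substitution reads the structure without the rearrangement.
- the homogeneous substitution: yes, a natural case for it.
- a linear integrating factor — the unknown enters nonlinearly (through a power, a denominator, or a transcendental function), which the linear integrating-factor recipe cannot absorb as-is — any repair would come from a preliminary substitution, not the factor.
- separation of variables: no algebra isolates the independent variable on one side and the unknown on the other.


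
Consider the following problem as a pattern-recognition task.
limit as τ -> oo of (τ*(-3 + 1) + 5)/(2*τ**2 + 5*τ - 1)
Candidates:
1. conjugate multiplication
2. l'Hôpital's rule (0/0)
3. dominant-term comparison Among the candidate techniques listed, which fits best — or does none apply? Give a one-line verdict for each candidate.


Verdict: dominant-term comparison — divide by the highest power of τ present: lower-order terms vanish and the dominant ratio remains.
- conjugate multiplication: there is no infinity-minus-infinity radical difference to rationalize.
- l'Hôpital's rule (0/0) — no 0/0 form appears: written as one quotient, top and bottom both grow without bound, and the ratio is decided by their leading terms.
- dominant-term comparison — yes — fits the structure here.


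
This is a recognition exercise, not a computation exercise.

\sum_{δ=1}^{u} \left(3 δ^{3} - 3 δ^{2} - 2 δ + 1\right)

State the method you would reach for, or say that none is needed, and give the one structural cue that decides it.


Technique: no special technique — every summand is a constant multiple of a power of δ — apply the standard power-sum identities one degree at a time.


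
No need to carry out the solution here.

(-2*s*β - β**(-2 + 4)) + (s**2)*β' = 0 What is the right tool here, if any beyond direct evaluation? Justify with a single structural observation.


Verdict: the homogeneous substitution — solved for the derivative, the right side is unchanged under scaling s and β together — it depends only on the ratio β/s, so substitute a single ratio variable. A Bernoulli substitution is a fair alternative on this equation directly; the homogeneous reading takes it as given.


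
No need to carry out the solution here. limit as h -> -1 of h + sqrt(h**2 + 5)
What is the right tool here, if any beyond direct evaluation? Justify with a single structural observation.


Diagnosis: no special technique — the function is continuous at -1; evaluation is itself the limit, no machinery required.


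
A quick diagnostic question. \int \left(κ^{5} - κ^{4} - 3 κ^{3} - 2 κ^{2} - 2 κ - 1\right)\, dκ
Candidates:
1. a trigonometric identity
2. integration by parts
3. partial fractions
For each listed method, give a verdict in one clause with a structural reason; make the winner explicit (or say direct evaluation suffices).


Method: no special technique — a term-by-term power-rule job in κ; no substitution or rearrangement earns its keep here.
- a trigonometric identity: there is no trigonometric structure at all — the integrand carries no sine or cosine to rewrite.
- integration by parts — parts would only shuffle a directly integrable integrand.
- partial fractions — the expression is not a ratio of polynomials that decomposes further.


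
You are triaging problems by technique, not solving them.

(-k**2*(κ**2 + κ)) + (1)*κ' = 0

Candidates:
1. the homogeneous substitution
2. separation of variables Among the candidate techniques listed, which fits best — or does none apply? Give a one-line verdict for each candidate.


Method: separation of variables — the slope splits multiplicatively: k**2 carrying all k-dependence times κ**2 + κ carrying all κ-dependence — separate and integrate. This doubles as a Bernoulli equation in the unknown as written; dividing and integrating works on it directly.
- the homogeneous substitution — the ratio substitution does not collapse this equation.
- separation of variables: yes, a natural case for it.


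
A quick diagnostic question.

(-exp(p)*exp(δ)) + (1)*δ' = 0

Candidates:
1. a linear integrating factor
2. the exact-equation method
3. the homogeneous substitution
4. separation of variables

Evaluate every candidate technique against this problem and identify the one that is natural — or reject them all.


Technique: separation of variables — all dependence on the two variables factors apart, the defining separable shape.
- a linear integrating factor — a nonlinear term in the unknown puts this outside the integrating-factor template.
- the exact-equation method: exactness fails on the nose — the mixed partials do not match.
- the homogeneous substitution: solved for the derivative, the right side changes under joint scaling of the two variables.
- separation of variables: yes, a natural case for it.


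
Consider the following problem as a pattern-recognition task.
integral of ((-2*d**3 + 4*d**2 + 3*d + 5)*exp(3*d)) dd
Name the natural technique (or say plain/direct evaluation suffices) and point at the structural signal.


Technique: integration by parts — the integrand splits as -2*d**3 + 4*d**2 + 3*d + 5 times exp(3*d) — repeatedly differentiating the polynomial part kills it, which is the parts ladder.


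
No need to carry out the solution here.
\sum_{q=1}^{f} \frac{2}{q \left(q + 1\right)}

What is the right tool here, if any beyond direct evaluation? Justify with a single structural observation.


Diagnosis: telescoping — one partial-fraction pass turns \frac{2}{q \left(q + 1\right)} into a shifted difference, and shifted differences telescope.


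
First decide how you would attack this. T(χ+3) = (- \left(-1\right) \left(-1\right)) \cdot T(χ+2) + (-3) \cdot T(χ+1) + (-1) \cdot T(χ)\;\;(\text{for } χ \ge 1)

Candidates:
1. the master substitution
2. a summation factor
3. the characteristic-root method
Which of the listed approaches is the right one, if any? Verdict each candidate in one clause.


Best approach: the characteristic-root method — linear, homogeneous, constant coefficients: solutions of the form r^χ exist — find the roots of the characteristic polynomial.
- the master substitution — the recursion steps by a constant offset, so exponential reindexing is pointless.
- a summation factor — a summation factor telescopes one-step recursions; this one carries higher-order memory.
- the characteristic-root method: yes, a natural case for it.


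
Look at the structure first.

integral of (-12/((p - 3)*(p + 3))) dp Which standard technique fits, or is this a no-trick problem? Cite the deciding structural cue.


Technique: partial fractions — the bottom factors while the top stays lower-degree — split into simple fractions and integrate piece by piece.


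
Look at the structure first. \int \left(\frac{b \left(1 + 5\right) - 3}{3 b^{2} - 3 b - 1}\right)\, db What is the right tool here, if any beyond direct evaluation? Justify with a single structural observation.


Technique: u-substitution — the only nontrivial dependence routes through 3 b^{2} - 3 b - 1, whose derivative supplies the leftover factor up to a constant multiple — u = 3 b^{2} - 3 b - 1 flattens it.


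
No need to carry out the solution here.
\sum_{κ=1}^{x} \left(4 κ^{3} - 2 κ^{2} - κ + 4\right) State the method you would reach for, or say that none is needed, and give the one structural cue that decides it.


Diagnosis: no special technique — the sum is polynomial through and through; closed forms for each power of κ finish it directly.


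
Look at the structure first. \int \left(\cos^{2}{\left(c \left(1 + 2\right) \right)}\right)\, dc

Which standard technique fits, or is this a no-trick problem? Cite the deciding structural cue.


Diagnosis: a trigonometric identity — reduce \cos^{2}{\left(c \left(1 + 2\right) \right)} with the power-reduction formula and the integral becomes first-degree trigonometry.


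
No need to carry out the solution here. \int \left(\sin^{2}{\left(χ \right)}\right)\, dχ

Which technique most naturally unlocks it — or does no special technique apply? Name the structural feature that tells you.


Technique: a trigonometric identity — even powers like \sin^{2}{\left(χ \right)} never integrate directly; the half-angle identity lowers the degree first.


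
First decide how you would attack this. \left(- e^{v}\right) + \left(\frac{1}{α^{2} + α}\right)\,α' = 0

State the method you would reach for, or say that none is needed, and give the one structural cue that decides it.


Diagnosis: separation of variables — solved for the derivative, the right side splits multiplicatively into a function of each variable alone — divide and integrate each side. A Bernoulli rewrite would carry it as the equation stands — separating the variables needs no rearrangement either.


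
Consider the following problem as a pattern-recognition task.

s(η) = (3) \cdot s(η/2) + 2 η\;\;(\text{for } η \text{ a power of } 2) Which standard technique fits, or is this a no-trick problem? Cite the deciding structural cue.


Method: the master substitution — treat m = log base 2 of η as the new clock: one recursion step advances m by one while η scales by 2.


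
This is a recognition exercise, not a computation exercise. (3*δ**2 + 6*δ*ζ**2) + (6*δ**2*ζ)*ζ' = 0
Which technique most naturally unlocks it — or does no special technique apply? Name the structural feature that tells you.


Verdict: the exact-equation method — equality of cross partials is the green light — assemble the potential function term by term.


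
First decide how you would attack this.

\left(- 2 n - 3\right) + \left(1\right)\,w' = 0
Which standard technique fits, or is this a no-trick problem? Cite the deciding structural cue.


Best approach: no special technique — the slope is a function of n alone, so integrate both sides directly.


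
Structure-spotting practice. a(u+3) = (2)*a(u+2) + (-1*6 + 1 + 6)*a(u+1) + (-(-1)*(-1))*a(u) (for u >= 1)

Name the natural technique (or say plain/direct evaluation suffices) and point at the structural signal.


Diagnosis: the characteristic-root method — because shifting u leaves the equation's coefficients unchanged, exponential trials reduce it to algebra.


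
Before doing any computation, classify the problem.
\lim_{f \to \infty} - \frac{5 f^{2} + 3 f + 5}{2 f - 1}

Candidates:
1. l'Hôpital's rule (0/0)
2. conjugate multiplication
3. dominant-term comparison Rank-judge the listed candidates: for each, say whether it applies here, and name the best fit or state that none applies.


Diagnosis: dominant-term comparison — growth-rate triage: the leading powers of f decide the limit, everything else is noise.
- l'Hôpital's rule (0/0) — viewed as a single quotient this runs to ∞/∞, not the 0/0 clash this candidate addresses; an at-infinity variant of the rule would resolve it, but comparing leading growth reads the answer without differentiating.
- conjugate multiplication: there is no infinity-minus-infinity radical difference to rationalize.
- dominant-term comparison: applicable, and directly so.


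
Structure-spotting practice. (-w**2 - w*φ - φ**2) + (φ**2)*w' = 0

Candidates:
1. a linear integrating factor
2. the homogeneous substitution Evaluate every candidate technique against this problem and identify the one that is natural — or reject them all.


Verdict: the homogeneous substitution — the slope is degree-zero homogeneous: the ratio substitution v = w/φ collapses it.
- a linear integrating factor: a nonlinear term in the unknown puts this outside the integrating-factor template.
- the homogeneous substitution: applicable, and directly so.


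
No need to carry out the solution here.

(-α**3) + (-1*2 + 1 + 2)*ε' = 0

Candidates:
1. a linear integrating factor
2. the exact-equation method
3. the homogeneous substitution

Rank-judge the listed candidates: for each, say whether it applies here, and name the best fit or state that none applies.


Best approach: no special technique — the slope is a function of α alone, so integrate both sides directly.
- a linear integrating factor: the linear template holds only trivially here (the unknown is absent, so the coefficient is zero) — the method is not the natural label.
- the exact-equation method — with the unknown absent from both coefficients, the cross-partial test holds emptily — nothing for the exact method to work on.
- the homogeneous substitution — rescaling both variables together changes the slope, so no ratio substitution collapses it.


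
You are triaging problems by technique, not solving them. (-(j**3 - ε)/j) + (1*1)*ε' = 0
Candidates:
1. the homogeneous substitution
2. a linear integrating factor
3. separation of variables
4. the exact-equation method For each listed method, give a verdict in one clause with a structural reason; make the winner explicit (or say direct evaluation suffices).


Method: a linear integrating factor — the unknown enters only to the first power against a nonzero forcing term — the integrating-factor template applies directly.
- the homogeneous substitution: rescaling both variables together changes the slope, so no ratio substitution collapses it.
- a linear integrating factor: applies; the problem has the shape this method handles.
- separation of variables: no division isolates the independent variable from the unknown.
- the exact-equation method: exactness fails on the nose — the mixed partials do not match.


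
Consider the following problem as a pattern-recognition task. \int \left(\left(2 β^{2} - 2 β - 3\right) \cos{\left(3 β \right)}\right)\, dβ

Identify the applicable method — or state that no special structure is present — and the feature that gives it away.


Diagnosis: integration by parts — differentiate 2 β^{2} - 2 β - 3, integrate \cos{\left(3 β \right)}: each pass lowers the polynomial degree, so parts terminates.


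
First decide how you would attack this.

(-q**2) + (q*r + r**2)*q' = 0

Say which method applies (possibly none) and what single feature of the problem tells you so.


Technique: the homogeneous substitution — scaling r and q together leaves the slope fixed — it depends only on q/r, so substitute the ratio. This can also be massaged into Bernoulli form (the roles of the variables may need exchanging); the homogeneous substitution avoids that setup.


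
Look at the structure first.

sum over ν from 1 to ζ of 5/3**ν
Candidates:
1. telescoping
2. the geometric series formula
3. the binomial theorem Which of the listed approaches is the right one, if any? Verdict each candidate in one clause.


Verdict: the geometric series formula — consecutive terms stand in a fixed index-free ratio — the geometric sum formula closes it.
- telescoping: the summand is not presented as a shifted difference — a telescoping rewrite may exist, but the displayed structure does not offer one.
- the geometric series formula: yes — fits the structure here.
- the binomial theorem — the terms lack the binomial-coefficient-weighted complementary-power pattern of an expansion.


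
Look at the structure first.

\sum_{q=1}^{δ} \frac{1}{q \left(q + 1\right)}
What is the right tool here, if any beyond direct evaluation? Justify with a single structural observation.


Verdict: telescoping — rewrite \frac{1}{q \left(q + 1\right)} as simple fractions and successive terms eat each other — only the edges survive.


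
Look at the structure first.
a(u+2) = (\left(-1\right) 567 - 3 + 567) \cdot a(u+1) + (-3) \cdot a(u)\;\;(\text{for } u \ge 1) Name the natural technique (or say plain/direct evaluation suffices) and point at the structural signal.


Best approach: the characteristic-root method — try a geometric ansatz r^u: constant coefficients turn the recurrence into one polynomial equation in r.


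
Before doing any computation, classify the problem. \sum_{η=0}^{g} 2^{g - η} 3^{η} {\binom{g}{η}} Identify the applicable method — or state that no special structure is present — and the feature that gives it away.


Diagnosis: the binomial theorem — the summand is term η of a binomial expansion in 3 and 2; the whole sum is a single power.


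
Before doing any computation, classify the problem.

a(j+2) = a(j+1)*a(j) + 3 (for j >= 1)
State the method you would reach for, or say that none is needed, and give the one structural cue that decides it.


Best approach: no special technique — a nonlinear dependence on earlier terms breaks linearity, and with it every superposition-based closed form.


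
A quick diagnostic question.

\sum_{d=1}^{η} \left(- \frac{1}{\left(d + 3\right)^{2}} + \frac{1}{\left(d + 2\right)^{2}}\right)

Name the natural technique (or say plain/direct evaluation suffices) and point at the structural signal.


Best approach: telescoping — spot the paired structure — each term adds \frac{1}{\left(d + 2\right)^{2}} and subtracts its successor value, which the next term restores: the definition of a telescoping chain.


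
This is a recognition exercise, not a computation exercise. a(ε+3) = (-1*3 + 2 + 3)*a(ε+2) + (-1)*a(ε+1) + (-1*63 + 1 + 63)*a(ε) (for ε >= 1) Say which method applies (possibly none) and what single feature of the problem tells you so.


Technique: the characteristic-root method — because shifting ε leaves the equation's coefficients unchanged, exponential trials reduce it to algebra.


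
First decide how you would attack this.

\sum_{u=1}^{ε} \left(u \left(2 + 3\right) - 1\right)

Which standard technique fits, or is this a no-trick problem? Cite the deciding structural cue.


Method: no special technique — every summand is a constant multiple of a power of u — apply the standard power-sum identities one degree at a time.
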